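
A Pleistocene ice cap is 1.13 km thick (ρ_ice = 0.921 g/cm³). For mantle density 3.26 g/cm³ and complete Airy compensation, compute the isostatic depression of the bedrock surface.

0.319 km

Isostatic balance requires: the ice load ρ_ice t is balanced by mantle displaced below, ρ_m s.
s = t ρ_ice / ρ_m = 1.13 km × 0.921/3.26 = 0.319 km.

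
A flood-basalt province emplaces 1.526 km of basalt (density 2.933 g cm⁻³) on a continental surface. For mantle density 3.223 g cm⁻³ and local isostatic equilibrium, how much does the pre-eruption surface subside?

1.39 km

Subaerial loading: s = t ρ_load / ρ_m.
s = 1.526 km × 2.933/3.223 = 1.39 km.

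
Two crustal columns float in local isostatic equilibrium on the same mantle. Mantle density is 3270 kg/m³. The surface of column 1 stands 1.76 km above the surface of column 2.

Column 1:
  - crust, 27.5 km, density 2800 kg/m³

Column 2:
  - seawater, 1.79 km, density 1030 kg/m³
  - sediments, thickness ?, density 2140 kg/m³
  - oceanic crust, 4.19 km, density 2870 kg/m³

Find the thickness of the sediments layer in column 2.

1.31 km

Take the compensation level at the base of the deeper column (depth z_c below the surface of column 1) and equate Σ ρ_i t_i down to z_c; mantle fills any gap and the z_c terms cancel.
Column 1: 27.5×2800 + (z_c − 27.5)×3270
Column 2: 1.76×0 + 1.79×1030 + x×2140 + 4.19×2870 + (z_c − 1.76 − 5.98 − x)×3270
The z_c×3270 term appears on both sides and cancels. Collect the known terms of each column as K = Σ(ρt)_known − 3270 × (depth of known layers): K_1 = 77000 − 3270×27.5 = −12925; K_2 = 13869 − 3270×(1.76 + 5.98) = −11440.8.
Balance: K_1 = K_2 − x×(3270 − 2140), so x = (K_2 − K_1)/(3270 − 2140) = 1484.2/1130 = 1.31 km.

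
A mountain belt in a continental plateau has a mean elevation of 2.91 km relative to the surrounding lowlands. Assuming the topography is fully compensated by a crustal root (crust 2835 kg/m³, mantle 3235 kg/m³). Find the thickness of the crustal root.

Balancing pressure at the compensation depth: the weight of the topography is balanced by the buoyancy of the root, ρ_c h = (ρ_m − ρ_c) r.
r = h · ρ_c / (ρ_m − ρ_c) = 2.91 km × 2835 / (3235 − 2835) = 20.6 km.

20.6 km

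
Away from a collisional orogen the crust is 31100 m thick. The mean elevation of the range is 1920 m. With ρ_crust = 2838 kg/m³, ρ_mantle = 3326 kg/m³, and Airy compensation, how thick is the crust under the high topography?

44200 m

Root depth r = h ρ_c / (ρ_m − ρ_c) = 1920 m × 2838 / 488 = 11170 m.
Total thickness = T + h + r = 31100 m + 1920 m + 11170 m = 44200 m.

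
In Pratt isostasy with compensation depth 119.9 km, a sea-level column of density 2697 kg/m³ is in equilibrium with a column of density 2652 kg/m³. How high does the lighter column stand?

ρ_ref D = ρ (D + h) → h = D (ρ_ref − ρ)/ρ.
h = 119.9 km × (2697 − 2652)/2652 = 2.03 km.

2.03 km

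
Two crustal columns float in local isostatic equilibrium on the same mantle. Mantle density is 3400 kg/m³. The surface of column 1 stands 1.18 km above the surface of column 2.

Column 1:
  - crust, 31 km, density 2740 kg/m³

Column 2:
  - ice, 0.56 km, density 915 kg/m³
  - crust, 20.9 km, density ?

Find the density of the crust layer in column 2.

2680 kg/m³

Take the compensation level at the base of the deeper column (depth z_c below the surface of column 1) and equate Σ ρ_i t_i down to z_c; mantle fills any gap and the z_c terms cancel.
Column 1: 31×2740 + (z_c − 31)×3400
Column 2: 1.18×0 + 0.56×915 + 20.9×ρ + (z_c − 1.18 − 21.46)×3400
The z_c×3400 term appears on both sides and cancels. Collect the known terms of each column as K = Σ(ρt)_known − 3400 × (depth of known layers): K_1 = 84940 − 3400×31 = −20460; K_2 = 512.4 − 3400×(1.18 + 21.46) = −76463.6.
Balance: K_1 = K_2 + 20.9×ρ, so ρ = (K_1 − K_2)/20.9 = 56003.6/20.9 = 2680 kg/m³.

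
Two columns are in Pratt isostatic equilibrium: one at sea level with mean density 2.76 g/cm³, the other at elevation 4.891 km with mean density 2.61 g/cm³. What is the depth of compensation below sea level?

ρ_ref D = ρ (D + h) → D (ρ_ref − ρ) = ρ h.
D = ρ h/(ρ_ref − ρ) = 2.61 × 4.891 km/(2.76 − 2.61) = 85.1 km.

85.1 km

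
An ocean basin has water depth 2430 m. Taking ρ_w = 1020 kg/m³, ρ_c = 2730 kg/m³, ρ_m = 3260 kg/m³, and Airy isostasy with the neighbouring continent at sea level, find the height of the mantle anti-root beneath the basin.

Balancing pressure at the compensation depth: replacing crust with seawater at the top is compensated by replacing crust with mantle at the base: d (ρ_c − ρ_w) = a (ρ_m − ρ_c).
a = d (ρ_c − ρ_w)/(ρ_m − ρ_c) = 2430 m × 1710/530 = 7840 m.

7840 m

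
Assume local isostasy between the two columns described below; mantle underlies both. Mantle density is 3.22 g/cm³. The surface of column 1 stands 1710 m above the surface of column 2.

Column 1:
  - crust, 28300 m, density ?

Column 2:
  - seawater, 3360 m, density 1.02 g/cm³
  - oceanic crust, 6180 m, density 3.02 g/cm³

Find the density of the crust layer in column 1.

2.72 g/cm³

Take the compensation level at the base of the deeper column (depth z_c below the surface of column 1) and equate Σ ρ_i t_i down to z_c; mantle fills any gap and the z_c terms cancel.
Column 1: 28300×ρ + (z_c − 28300)×3.22
Column 2: 1710×0 + 3360×1.02 + 6180×3.02 + (z_c − 1710 − 9540)×3.22
The z_c×3.22 term appears on both sides and cancels. Collect the known terms of each column as K = Σ(ρt)_known − 3.22 × (depth of known layers): K_1 = 0 − 3.22×28300 = −91126; K_2 = 22090.8 − 3.22×(1710 + 9540) = −14134.2.
Balance: K_1 + 28300×ρ = K_2, so ρ = (K_2 − K_1)/28300 = 76991.8/28300 = 2.72 g/cm³.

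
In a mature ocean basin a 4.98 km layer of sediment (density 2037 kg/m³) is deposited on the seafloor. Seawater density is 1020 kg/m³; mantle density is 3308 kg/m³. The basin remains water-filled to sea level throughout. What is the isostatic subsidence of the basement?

Submarine loading: the sediment displaces seawater, and the subsidence is in turn flooded, so s (ρ_m − ρ_w) = t (ρ_sed − ρ_w).
s = 4.98 km × (2037 − 1020) / (3308 − 1020) = 2.21 km.

2.21 km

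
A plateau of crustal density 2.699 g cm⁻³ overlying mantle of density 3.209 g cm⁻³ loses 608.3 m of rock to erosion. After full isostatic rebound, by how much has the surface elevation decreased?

Rebound u = e ρ_c/ρ_m = 608.3 m × 2.699/3.209 = 511.6 m.
Net surface drop = e − u = 608.3 m − 511.6 m = e (ρ_m − ρ_c)/ρ_m = 96.7 m.

96.7 m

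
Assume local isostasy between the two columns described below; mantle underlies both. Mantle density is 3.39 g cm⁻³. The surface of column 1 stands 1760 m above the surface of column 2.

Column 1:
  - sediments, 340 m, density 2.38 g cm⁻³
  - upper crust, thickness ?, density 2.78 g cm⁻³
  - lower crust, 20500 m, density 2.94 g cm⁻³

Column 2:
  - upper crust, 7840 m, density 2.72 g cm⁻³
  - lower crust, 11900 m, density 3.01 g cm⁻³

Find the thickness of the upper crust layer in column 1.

10100 m

Take the compensation level at the base of the deeper column (depth z_c below the surface of column 1) and equate Σ ρ_i t_i down to z_c; mantle fills any gap and the z_c terms cancel.
Column 1: 340×2.38 + x×2.78 + 20500×2.94 + (z_c − 20840 − x)×3.39
Column 2: 1760×0 + 7840×2.72 + 11900×3.01 + (z_c − 1760 − 19740)×3.39
The z_c×3.39 term appears on both sides and cancels. Collect the known terms of each column as K = Σ(ρt)_known − 3.39 × (depth of known layers): K_1 = 61079.2 − 3.39×20840 = −9568.4; K_2 = 57143.8 − 3.39×(1760 + 19740) = −15741.2.
Balance: K_1 − x×(3.39 − 2.78) = K_2, so x = (K_1 − K_2)/(3.39 − 2.78) = 6172.8/0.61 = 10100 m.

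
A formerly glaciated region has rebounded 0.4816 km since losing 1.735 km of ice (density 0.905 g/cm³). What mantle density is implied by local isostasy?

3.26 g/cm³

ρ_m = ρ_ice t / u = 0.905 × 1.735 km/0.4816 km = 3.26 g/cm³.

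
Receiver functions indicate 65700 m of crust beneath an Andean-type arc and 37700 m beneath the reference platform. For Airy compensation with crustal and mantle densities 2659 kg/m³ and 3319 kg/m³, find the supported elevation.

Excess crust Δ = 65700 m − 37700 m = 28000 m, split between elevation h and root r with h + r = Δ.
Airy balance ρ_c h = (ρ_m − ρ_c) r gives r = h ρ_c/(ρ_m − ρ_c), so h (1 + ρ_c/(ρ_m − ρ_c)) = Δ, i.e. h = Δ (ρ_m − ρ_c)/ρ_m.
h = 28000 m × 660/3319 = 5570 m.

5570 m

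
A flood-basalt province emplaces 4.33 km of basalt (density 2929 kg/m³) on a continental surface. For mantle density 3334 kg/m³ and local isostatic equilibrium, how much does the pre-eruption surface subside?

3.8 km

Subaerial loading: s = t ρ_load / ρ_m.
s = 4.33 km × 2929/3334 = 3.8 km.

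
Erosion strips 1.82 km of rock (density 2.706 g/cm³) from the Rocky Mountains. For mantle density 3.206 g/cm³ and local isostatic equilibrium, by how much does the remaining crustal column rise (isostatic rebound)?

Unloading: uplift u = e ρ_c/ρ_m = 1.82 km × 2.706/3.206 = 1.54 km.

1.54 km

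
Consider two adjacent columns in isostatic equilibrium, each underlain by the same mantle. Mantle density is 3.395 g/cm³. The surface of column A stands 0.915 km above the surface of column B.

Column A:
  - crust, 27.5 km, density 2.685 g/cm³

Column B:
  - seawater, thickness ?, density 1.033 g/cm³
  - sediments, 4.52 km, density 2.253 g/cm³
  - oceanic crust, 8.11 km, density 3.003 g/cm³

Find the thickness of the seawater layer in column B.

Take the compensation level at the base of the deeper column (depth z_c below the surface of column A) and equate Σ ρ_i t_i down to z_c; mantle fills any gap and the z_c terms cancel.
Column A: 27.5×2.685 + (z_c − 27.5)×3.395
Column B: 0.915×0 + x×1.033 + 4.52×2.253 + 8.11×3.003 + (z_c − 0.915 − 12.63 − x)×3.395
The z_c×3.395 term appears on both sides and cancels. Collect the known terms of each column as K = Σ(ρt)_known − 3.395 × (depth of known layers): K_A = 73.8375 − 3.395×27.5 = −19.525; K_B = 34.53789 − 3.395×(0.915 + 12.63) = −11.447385.
Balance: K_A = K_B − x×(3.395 − 1.033), so x = (K_B − K_A)/(3.395 − 1.033) = 8.07761/2.362 = 3.42 km.

3.42 km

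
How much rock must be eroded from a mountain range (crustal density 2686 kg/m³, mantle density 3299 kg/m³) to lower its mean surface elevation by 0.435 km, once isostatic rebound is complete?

2.34 km

Net drop Δ = e − u = e − e ρ_c/ρ_m = e (ρ_m − ρ_c)/ρ_m.
e = Δ ρ_m/(ρ_m − ρ_c) = 0.435 km × 3299/613 = 2.34 km.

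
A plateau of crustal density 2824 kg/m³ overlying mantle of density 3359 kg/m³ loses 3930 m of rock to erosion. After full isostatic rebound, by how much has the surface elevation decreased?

626 m

Rebound u = e ρ_c/ρ_m = 3930 m × 2824/3359 = 3304 m.
Net surface drop = e − u = 3930 m − 3304 m = e (ρ_m − ρ_c)/ρ_m = 626 m.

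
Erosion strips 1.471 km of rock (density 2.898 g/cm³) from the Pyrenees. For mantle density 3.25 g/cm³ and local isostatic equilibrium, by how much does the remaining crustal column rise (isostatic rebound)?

1.31 km

Unloading: uplift u = e ρ_c/ρ_m = 1.471 km × 2.898/3.25 = 1.31 km.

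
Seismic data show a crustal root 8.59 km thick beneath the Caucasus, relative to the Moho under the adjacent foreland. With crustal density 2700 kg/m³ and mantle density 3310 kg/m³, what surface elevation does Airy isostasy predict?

1.94 km

Isostatic balance requires: ρ_c h = (ρ_m − ρ_c) r.
h = r (ρ_m − ρ_c) / ρ_c = 8.59 km × (3310 − 2700) / 2700 = 1.94 km.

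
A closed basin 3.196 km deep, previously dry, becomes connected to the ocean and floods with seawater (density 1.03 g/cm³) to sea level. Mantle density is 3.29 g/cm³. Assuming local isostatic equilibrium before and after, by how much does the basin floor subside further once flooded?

1.46 km

After flooding the water column is d + s deep. Its weight must equal the weight of mantle displaced by the extra subsidence s: (d + s) ρ_w = s ρ_m.
s = d ρ_w / (ρ_m − ρ_w) = 3.196 km × 1.03/(3.29 − 1.03) = 1.46 km.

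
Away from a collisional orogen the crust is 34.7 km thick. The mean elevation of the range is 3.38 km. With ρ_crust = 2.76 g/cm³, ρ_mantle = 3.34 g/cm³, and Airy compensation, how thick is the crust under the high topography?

54.2 km

Root depth r = h ρ_c / (ρ_m − ρ_c) = 3.38 km × 2.76 / 0.58 = 16.08 km.
Total thickness = T + h + r = 34.7 km + 3.38 km + 16.08 km = 54.2 km.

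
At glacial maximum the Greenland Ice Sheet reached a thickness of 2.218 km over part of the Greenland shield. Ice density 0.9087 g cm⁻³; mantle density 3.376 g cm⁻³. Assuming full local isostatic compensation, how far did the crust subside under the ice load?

In Airy isostatic equilibrium: the ice load ρ_ice t is balanced by mantle displaced below, ρ_m s.
s = t ρ_ice / ρ_m = 2.218 km × 0.9087/3.376 = 0.597 km.

0.597 km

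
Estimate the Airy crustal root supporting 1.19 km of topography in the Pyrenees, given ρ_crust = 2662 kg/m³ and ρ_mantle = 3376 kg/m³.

4.44 km

Equating mass per unit area of the two columns: the weight of the topography is balanced by the buoyancy of the root, ρ_c h = (ρ_m − ρ_c) r.
r = h · ρ_c / (ρ_m − ρ_c) = 1.19 km × 2662 / (3376 − 2662) = 4.44 km.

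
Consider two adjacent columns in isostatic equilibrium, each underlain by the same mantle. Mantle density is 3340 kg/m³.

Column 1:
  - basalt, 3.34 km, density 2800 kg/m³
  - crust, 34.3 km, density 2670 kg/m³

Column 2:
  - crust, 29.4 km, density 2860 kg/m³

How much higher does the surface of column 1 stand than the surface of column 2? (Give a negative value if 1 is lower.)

For any compensation level in the mantle, the mantle terms cancel and isostasy reduces to e = (Σt_1 − Σt_2) − (Σ(ρt)_1 − Σ(ρt)_2) / ρ_m.
Σt_1 = 37.64 km; Σt_2 = 29.4 km; Σ(ρt)_1 = 100933; Σ(ρt)_2 = 84084 (in km·kg/m³).
e = (37.64 − 29.4) − (100933 − 84084) / 3340 = 3.2 km.

3.2 km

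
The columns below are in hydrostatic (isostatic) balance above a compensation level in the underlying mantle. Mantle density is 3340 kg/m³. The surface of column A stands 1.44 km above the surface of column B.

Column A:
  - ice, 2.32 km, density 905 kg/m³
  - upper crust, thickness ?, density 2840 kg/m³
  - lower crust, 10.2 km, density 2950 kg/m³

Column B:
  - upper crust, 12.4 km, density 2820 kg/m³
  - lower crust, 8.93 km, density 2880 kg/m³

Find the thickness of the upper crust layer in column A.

11.5 km

Take the compensation level at the base of the deeper column (depth z_c below the surface of column A) and equate Σ ρ_i t_i down to z_c; mantle fills any gap and the z_c terms cancel.
Column A: 2.32×905 + x×2840 + 10.2×2950 + (z_c − 12.52 − x)×3340
Column B: 1.44×0 + 12.4×2820 + 8.93×2880 + (z_c − 1.44 − 21.33)×3340
The z_c×3340 term appears on both sides and cancels. Collect the known terms of each column as K = Σ(ρt)_known − 3340 × (depth of known layers): K_A = 32189.6 − 3340×12.52 = −9627.2; K_B = 60686.4 − 3340×(1.44 + 21.33) = −15365.4.
Balance: K_A − x×(3340 − 2840) = K_B, so x = (K_A − K_B)/(3340 − 2840) = 5738.2/500 = 11.5 km.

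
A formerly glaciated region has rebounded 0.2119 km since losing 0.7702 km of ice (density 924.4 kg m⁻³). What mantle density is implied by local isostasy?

3360 kg m⁻³

ρ_m = ρ_ice t / u = 924.4 × 0.7702 km/0.2119 km = 3360 kg m⁻³.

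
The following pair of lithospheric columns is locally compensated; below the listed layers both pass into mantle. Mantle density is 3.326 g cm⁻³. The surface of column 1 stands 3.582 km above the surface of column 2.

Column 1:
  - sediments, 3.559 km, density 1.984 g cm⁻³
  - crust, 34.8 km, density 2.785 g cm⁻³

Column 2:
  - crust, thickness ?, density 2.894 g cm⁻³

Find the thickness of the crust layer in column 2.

27.1 km

Take the compensation level at the base of the deeper column (depth z_c below the surface of column 1) and equate Σ ρ_i t_i down to z_c; mantle fills any gap and the z_c terms cancel.
Column 1: 3.559×1.984 + 34.8×2.785 + (z_c − 38.359)×3.326
Column 2: 3.582×0 + x×2.894 + (z_c − 3.582 − 0 − x)×3.326
The z_c×3.326 term appears on both sides and cancels. Collect the known terms of each column as K = Σ(ρt)_known − 3.326 × (depth of known layers): K_1 = 103.979056 − 3.326×38.359 = −23.602978; K_2 = 0 − 3.326×(3.582 + 0) = −11.913732.
Balance: K_1 = K_2 − x×(3.326 − 2.894), so x = (K_2 − K_1)/(3.326 − 2.894) = 11.6892/0.432 = 27.1 km.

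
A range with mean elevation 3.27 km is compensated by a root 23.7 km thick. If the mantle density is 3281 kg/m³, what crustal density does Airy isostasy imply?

2880 kg/m³

ρ_c h = (ρ_m − ρ_c) r → ρ_c (h + r) = ρ_m r → ρ_c = ρ_m r / (h + r).
ρ_c = 3281 × 23.7 km / (3.27 km + 23.7 km) = 2880 kg/m³.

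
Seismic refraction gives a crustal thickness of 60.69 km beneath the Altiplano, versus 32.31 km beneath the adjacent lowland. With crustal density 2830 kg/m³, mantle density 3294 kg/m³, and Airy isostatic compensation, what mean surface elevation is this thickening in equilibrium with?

4 km

Excess crust Δ = 60.69 km − 32.31 km = 28.38 km, split between elevation h and root r with h + r = Δ.
Airy balance ρ_c h = (ρ_m − ρ_c) r gives r = h ρ_c/(ρ_m − ρ_c), so h (1 + ρ_c/(ρ_m − ρ_c)) = Δ, i.e. h = Δ (ρ_m − ρ_c)/ρ_m.
h = 28.38 km × 464/3294 = 4 km.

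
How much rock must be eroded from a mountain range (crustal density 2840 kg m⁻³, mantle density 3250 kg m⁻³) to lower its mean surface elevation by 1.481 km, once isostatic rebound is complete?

Net drop Δ = e − u = e − e ρ_c/ρ_m = e (ρ_m − ρ_c)/ρ_m.
e = Δ ρ_m/(ρ_m − ρ_c) = 1.481 km × 3250/410 = 11.7 km.

11.7 km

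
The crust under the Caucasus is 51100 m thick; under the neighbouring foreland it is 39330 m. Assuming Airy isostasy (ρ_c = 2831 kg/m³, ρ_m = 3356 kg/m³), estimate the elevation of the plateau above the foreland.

Excess crust Δ = 51100 m − 39330 m = 11770 m, split between elevation h and root r with h + r = Δ.
Airy balance ρ_c h = (ρ_m − ρ_c) r gives r = h ρ_c/(ρ_m − ρ_c), so h (1 + ρ_c/(ρ_m − ρ_c)) = Δ, i.e. h = Δ (ρ_m − ρ_c)/ρ_m.
h = 11770 m × 525/3356 = 1840 m.

1840 m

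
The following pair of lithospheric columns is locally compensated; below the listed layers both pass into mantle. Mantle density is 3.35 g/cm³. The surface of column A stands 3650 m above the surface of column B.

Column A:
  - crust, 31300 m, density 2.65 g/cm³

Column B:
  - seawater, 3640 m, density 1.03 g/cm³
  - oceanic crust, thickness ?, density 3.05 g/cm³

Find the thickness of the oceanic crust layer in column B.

4130 m

Take the compensation level at the base of the deeper column (depth z_c below the surface of column A) and equate Σ ρ_i t_i down to z_c; mantle fills any gap and the z_c terms cancel.
Column A: 31300×2.65 + (z_c − 31300)×3.35
Column B: 3650×0 + 3640×1.03 + x×3.05 + (z_c − 3650 − 3640 − x)×3.35
The z_c×3.35 term appears on both sides and cancels. Collect the known terms of each column as K = Σ(ρt)_known − 3.35 × (depth of known layers): K_A = 82945 − 3.35×31300 = −21910; K_B = 3749.2 − 3.35×(3650 + 3640) = −20672.3.
Balance: K_A = K_B − x×(3.35 − 3.05), so x = (K_B − K_A)/(3.35 − 3.05) = 1237.7/0.3 = 4130 m.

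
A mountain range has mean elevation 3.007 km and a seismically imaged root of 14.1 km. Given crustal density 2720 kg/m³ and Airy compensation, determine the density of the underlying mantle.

3300 kg/m³

Airy balance: ρ_c h = (ρ_m − ρ_c) r → ρ_m = ρ_c (1 + h/r).
ρ_m = 2720 × (1 + 3.007 km/14.1 km) = 3300 kg/m³.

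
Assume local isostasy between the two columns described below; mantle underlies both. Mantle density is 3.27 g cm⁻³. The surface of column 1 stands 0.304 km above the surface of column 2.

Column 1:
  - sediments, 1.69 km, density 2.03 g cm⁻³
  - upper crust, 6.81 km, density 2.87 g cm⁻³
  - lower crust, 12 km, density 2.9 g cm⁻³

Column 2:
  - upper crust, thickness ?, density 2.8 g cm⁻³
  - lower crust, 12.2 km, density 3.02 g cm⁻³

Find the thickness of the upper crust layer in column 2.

Take the compensation level at the base of the deeper column (depth z_c below the surface of column 1) and equate Σ ρ_i t_i down to z_c; mantle fills any gap and the z_c terms cancel.
Column 1: 1.69×2.03 + 6.81×2.87 + 12×2.9 + (z_c − 20.5)×3.27
Column 2: 0.304×0 + x×2.8 + 12.2×3.02 + (z_c − 0.304 − 12.2 − x)×3.27
The z_c×3.27 term appears on both sides and cancels. Collect the known terms of each column as K = Σ(ρt)_known − 3.27 × (depth of known layers): K_1 = 57.7754 − 3.27×20.5 = −9.2596; K_2 = 36.844 − 3.27×(0.304 + 12.2) = −4.04408.
Balance: K_1 = K_2 − x×(3.27 − 2.8), so x = (K_2 − K_1)/(3.27 − 2.8) = 5.21552/0.47 = 11.1 km.

11.1 km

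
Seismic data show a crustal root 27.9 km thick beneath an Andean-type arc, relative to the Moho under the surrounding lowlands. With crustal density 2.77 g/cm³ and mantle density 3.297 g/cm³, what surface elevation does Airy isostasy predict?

5.31 km

In Airy isostatic equilibrium: ρ_c h = (ρ_m − ρ_c) r.
h = r (ρ_m − ρ_c) / ρ_c = 27.9 km × (3.297 − 2.77) / 2.77 = 5.31 km.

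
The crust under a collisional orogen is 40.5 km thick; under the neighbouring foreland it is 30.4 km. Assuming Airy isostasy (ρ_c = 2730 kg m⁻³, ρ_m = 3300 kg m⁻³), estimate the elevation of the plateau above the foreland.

Excess crust Δ = 40.5 km − 30.4 km = 10.1 km, split between elevation h and root r with h + r = Δ.
Airy balance ρ_c h = (ρ_m − ρ_c) r gives r = h ρ_c/(ρ_m − ρ_c), so h (1 + ρ_c/(ρ_m − ρ_c)) = Δ, i.e. h = Δ (ρ_m − ρ_c)/ρ_m.
h = 10.1 km × 570/3300 = 1.74 km.

1.74 km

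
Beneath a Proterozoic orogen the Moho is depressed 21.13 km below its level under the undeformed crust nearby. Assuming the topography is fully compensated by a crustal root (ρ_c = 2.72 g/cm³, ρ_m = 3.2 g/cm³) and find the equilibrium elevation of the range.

By Archimedes' principle applied to the lithosphere: ρ_c h = (ρ_m − ρ_c) r.
h = r (ρ_m − ρ_c) / ρ_c = 21.13 km × (3.2 − 2.72) / 2.72 = 3.73 km.

3.73 km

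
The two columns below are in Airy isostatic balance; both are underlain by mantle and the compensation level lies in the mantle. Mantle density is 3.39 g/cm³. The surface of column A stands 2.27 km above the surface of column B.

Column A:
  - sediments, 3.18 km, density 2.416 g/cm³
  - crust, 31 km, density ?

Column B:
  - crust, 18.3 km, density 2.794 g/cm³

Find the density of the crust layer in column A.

2.89 g/cm³

Take the compensation level at the base of the deeper column (depth z_c below the surface of column A) and equate Σ ρ_i t_i down to z_c; mantle fills any gap and the z_c terms cancel.
Column A: 3.18×2.416 + 31×ρ + (z_c − 34.18)×3.39
Column B: 2.27×0 + 18.3×2.794 + (z_c − 2.27 − 18.3)×3.39
The z_c×3.39 term appears on both sides and cancels. Collect the known terms of each column as K = Σ(ρt)_known − 3.39 × (depth of known layers): K_A = 7.68288 − 3.39×34.18 = −108.18732; K_B = 51.1302 − 3.39×(2.27 + 18.3) = −18.6021.
Balance: K_A + 31×ρ = K_B, so ρ = (K_B − K_A)/31 = 89.5852/31 = 2.89 g/cm³.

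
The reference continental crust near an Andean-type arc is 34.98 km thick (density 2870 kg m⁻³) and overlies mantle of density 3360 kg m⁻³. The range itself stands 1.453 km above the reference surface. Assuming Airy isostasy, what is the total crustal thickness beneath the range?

Root depth r = h ρ_c / (ρ_m − ρ_c) = 1.453 km × 2870 / 490 = 8.51 km.
Total thickness = T + h + r = 34.98 km + 1.453 km + 8.51 km = 44.9 km.

44.9 km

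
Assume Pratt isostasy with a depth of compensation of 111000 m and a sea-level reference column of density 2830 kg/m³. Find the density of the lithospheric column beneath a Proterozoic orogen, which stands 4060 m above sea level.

2730 kg/m³

Pratt balance: ρ_ref D = ρ (D + h).
ρ = ρ_ref D/(D + h) = 2830 × 111000 m/(111000 m + 4060 m) = 2730 kg/m³.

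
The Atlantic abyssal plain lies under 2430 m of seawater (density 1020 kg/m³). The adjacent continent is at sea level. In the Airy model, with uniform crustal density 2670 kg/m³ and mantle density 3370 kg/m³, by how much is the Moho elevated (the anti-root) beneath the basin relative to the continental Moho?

In Airy isostatic equilibrium: replacing crust with seawater at the top is compensated by replacing crust with mantle at the base: d (ρ_c − ρ_w) = a (ρ_m − ρ_c).
a = d (ρ_c − ρ_w)/(ρ_m − ρ_c) = 2430 m × 1650/700 = 5730 m.

5730 m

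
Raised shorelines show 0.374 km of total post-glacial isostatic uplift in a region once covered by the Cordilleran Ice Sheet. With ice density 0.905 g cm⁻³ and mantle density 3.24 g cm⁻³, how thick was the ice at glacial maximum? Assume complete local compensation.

u = t ρ_ice/ρ_m → t = u ρ_m/ρ_ice = 0.374 km × 3.24/0.905 = 1.34 km.

1.34 km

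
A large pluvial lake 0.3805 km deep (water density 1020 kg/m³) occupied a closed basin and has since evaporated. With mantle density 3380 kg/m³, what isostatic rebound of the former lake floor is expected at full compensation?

u = d ρ_w/ρ_m = 0.3805 km × 1020/3380 = 0.115 km.

0.115 km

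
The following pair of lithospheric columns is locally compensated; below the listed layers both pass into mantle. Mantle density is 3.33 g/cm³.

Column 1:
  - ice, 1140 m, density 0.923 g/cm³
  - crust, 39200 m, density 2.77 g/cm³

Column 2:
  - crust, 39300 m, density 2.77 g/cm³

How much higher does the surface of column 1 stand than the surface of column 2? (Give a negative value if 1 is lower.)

807 m

For any compensation level in the mantle, the mantle terms cancel and isostasy reduces to e = (Σt_1 − Σt_2) − (Σ(ρt)_1 − Σ(ρt)_2) / ρ_m.
Σt_1 = 40340 m; Σt_2 = 39300 m; Σ(ρt)_1 = 109636.22; Σ(ρt)_2 = 108861 (in m·g/cm³).
e = (40340 − 39300) − (109636.22 − 108861) / 3.33 = 807 m.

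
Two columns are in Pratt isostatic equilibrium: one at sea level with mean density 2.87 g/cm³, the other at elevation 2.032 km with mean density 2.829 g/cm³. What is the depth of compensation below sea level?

140 km

ρ_ref D = ρ (D + h) → D (ρ_ref − ρ) = ρ h.
D = ρ h/(ρ_ref − ρ) = 2.829 × 2.032 km/(2.87 − 2.829) = 140 km.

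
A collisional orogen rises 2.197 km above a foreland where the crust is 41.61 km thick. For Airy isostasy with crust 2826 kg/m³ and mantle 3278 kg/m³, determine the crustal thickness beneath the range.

57.5 km

Root depth r = h ρ_c / (ρ_m − ρ_c) = 2.197 km × 2826 / 452 = 13.74 km.
Total thickness = T + h + r = 41.61 km + 2.197 km + 13.74 km = 57.5 km.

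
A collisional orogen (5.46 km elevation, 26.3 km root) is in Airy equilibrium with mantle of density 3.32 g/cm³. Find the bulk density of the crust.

2.75 g/cm³

ρ_c h = (ρ_m − ρ_c) r → ρ_c (h + r) = ρ_m r → ρ_c = ρ_m r / (h + r).
ρ_c = 3.32 × 26.3 km / (5.46 km + 26.3 km) = 2.75 g/cm³.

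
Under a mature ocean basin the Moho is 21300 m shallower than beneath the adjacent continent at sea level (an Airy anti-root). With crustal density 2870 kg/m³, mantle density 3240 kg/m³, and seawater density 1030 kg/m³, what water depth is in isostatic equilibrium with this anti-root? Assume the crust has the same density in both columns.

Replacing a thickness d of crust by seawater at the top must be balanced by replacing crust with mantle at the base: d (ρ_c − ρ_w) = a (ρ_m − ρ_c).
d = a (ρ_m − ρ_c)/(ρ_c − ρ_w) = 21300 m × 370/1840 = 4280 m.

4280 m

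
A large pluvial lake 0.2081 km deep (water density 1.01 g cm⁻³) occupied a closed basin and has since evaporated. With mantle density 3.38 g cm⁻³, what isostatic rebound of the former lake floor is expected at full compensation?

u = d ρ_w/ρ_m = 0.2081 km × 1.01/3.38 = 0.0622 km.

0.0622 km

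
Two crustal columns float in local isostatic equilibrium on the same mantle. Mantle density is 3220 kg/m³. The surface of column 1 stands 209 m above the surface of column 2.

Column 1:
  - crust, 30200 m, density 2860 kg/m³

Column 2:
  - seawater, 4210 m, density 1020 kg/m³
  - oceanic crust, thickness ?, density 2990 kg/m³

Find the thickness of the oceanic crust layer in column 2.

4070 m

Take the compensation level at the base of the deeper column (depth z_c below the surface of column 1) and equate Σ ρ_i t_i down to z_c; mantle fills any gap and the z_c terms cancel.
Column 1: 30200×2860 + (z_c − 30200)×3220
Column 2: 209×0 + 4210×1020 + x×2990 + (z_c − 209 − 4210 − x)×3220
The z_c×3220 term appears on both sides and cancels. Collect the known terms of each column as K = Σ(ρt)_known − 3220 × (depth of known layers): K_1 = 86372000 − 3220×30200 = −10872000; K_2 = 4294200 − 3220×(209 + 4210) = −9934980.
Balance: K_1 = K_2 − x×(3220 − 2990), so x = (K_2 − K_1)/(3220 − 2990) = 937020/230 = 4070 m.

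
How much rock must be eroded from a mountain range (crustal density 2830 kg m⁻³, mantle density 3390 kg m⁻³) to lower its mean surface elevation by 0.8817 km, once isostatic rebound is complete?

Net drop Δ = e − u = e − e ρ_c/ρ_m = e (ρ_m − ρ_c)/ρ_m.
e = Δ ρ_m/(ρ_m − ρ_c) = 0.8817 km × 3390/560 = 5.34 km.

5.34 km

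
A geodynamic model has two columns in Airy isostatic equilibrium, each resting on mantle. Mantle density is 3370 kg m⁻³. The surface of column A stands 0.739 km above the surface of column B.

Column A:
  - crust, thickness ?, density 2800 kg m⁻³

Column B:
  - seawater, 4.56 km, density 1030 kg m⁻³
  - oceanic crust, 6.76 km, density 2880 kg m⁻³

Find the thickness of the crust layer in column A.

28.9 km

Take the compensation level at the base of the deeper column (depth z_c below the surface of column A) and equate Σ ρ_i t_i down to z_c; mantle fills any gap and the z_c terms cancel.
Column A: x×2800 + (z_c − 0 − x)×3370
Column B: 0.739×0 + 4.56×1030 + 6.76×2880 + (z_c − 0.739 − 11.32)×3370
The z_c×3370 term appears on both sides and cancels. Collect the known terms of each column as K = Σ(ρt)_known − 3370 × (depth of known layers): K_A = 0 − 3370×0 = 0; K_B = 24165.6 − 3370×(0.739 + 11.32) = −16473.23.
Balance: K_A − x×(3370 − 2800) = K_B, so x = (K_A − K_B)/(3370 − 2800) = 16473.2/570 = 28.9 km.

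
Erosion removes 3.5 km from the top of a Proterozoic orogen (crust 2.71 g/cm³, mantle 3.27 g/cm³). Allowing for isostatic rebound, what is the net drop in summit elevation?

0.599 km

Rebound u = e ρ_c/ρ_m = 3.5 km × 2.71/3.27 = 2.901 km.
Net surface drop = e − u = 3.5 km − 2.901 km = e (ρ_m − ρ_c)/ρ_m = 0.599 km.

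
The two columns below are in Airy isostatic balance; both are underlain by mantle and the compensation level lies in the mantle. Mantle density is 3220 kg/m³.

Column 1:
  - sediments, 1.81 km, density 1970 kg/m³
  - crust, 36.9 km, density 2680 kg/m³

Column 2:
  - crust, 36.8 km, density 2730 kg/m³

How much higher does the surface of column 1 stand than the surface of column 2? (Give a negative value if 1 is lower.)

1.29 km

For any compensation level in the mantle, the mantle terms cancel and isostasy reduces to e = (Σt_1 − Σt_2) − (Σ(ρt)_1 − Σ(ρt)_2) / ρ_m.
Σt_1 = 38.71 km; Σt_2 = 36.8 km; Σ(ρt)_1 = 102457.7; Σ(ρt)_2 = 100464 (in km·kg/m³).
e = (38.71 − 36.8) − (102457.7 − 100464) / 3220 = 1.29 km.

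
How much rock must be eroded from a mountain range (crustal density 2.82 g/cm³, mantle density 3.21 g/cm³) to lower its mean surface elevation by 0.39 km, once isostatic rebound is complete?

3.21 km

Net drop Δ = e − u = e − e ρ_c/ρ_m = e (ρ_m − ρ_c)/ρ_m.
e = Δ ρ_m/(ρ_m − ρ_c) = 0.39 km × 3.21/0.39 = 3.21 km.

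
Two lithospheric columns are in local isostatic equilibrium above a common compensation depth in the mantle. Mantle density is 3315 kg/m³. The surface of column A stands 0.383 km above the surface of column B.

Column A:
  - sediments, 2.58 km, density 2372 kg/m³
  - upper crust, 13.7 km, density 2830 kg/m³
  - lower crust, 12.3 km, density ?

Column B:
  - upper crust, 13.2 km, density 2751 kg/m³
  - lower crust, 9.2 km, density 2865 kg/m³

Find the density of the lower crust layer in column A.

Take the compensation level at the base of the deeper column (depth z_c below the surface of column A) and equate Σ ρ_i t_i down to z_c; mantle fills any gap and the z_c terms cancel.
Column A: 2.58×2372 + 13.7×2830 + 12.3×ρ + (z_c − 28.58)×3315
Column B: 0.383×0 + 13.2×2751 + 9.2×2865 + (z_c − 0.383 − 22.4)×3315
The z_c×3315 term appears on both sides and cancels. Collect the known terms of each column as K = Σ(ρt)_known − 3315 × (depth of known layers): K_A = 44890.76 − 3315×28.58 = −49851.94; K_B = 62671.2 − 3315×(0.383 + 22.4) = −12854.445.
Balance: K_A + 12.3×ρ = K_B, so ρ = (K_B − K_A)/12.3 = 36997.5/12.3 = 3010 kg/m³.

3010 kg/m³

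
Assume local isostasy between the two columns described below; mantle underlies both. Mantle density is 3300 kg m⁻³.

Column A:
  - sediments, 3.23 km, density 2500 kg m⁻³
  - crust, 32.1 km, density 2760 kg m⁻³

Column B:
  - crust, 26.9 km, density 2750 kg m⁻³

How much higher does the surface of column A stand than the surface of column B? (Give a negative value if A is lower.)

For any compensation level in the mantle, the mantle terms cancel and isostasy reduces to e = (Σt_A − Σt_B) − (Σ(ρt)_A − Σ(ρt)_B) / ρ_m.
Σt_A = 35.33 km; Σt_B = 26.9 km; Σ(ρt)_A = 96671; Σ(ρt)_B = 73975 (in km·kg m⁻³).
e = (35.33 − 26.9) − (96671 − 73975) / 3300 = 1.55 km.

1.55 km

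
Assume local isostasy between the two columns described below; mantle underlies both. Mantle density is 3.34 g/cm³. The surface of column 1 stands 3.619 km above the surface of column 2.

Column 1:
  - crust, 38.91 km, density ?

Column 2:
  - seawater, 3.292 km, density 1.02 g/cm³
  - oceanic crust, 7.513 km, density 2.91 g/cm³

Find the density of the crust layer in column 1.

2.75 g/cm³

Take the compensation level at the base of the deeper column (depth z_c below the surface of column 1) and equate Σ ρ_i t_i down to z_c; mantle fills any gap and the z_c terms cancel.
Column 1: 38.91×ρ + (z_c − 38.91)×3.34
Column 2: 3.619×0 + 3.292×1.02 + 7.513×2.91 + (z_c − 3.619 − 10.805)×3.34
The z_c×3.34 term appears on both sides and cancels. Collect the known terms of each column as K = Σ(ρt)_known − 3.34 × (depth of known layers): K_1 = 0 − 3.34×38.91 = −129.9594; K_2 = 25.22067 − 3.34×(3.619 + 10.805) = −22.95549.
Balance: K_1 + 38.91×ρ = K_2, so ρ = (K_2 − K_1)/38.91 = 107.004/38.91 = 2.75 g/cm³.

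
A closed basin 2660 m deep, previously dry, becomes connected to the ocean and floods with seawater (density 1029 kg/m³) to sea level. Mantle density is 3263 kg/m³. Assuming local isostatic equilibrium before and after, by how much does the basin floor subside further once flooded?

1230 m

After flooding the water column is d + s deep. Its weight must equal the weight of mantle displaced by the extra subsidence s: (d + s) ρ_w = s ρ_m.
s = d ρ_w / (ρ_m − ρ_w) = 2660 m × 1029/(3263 − 1029) = 1230 m.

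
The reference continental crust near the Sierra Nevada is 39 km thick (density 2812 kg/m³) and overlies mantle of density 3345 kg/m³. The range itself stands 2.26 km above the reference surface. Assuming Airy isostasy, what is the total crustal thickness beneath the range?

Root depth r = h ρ_c / (ρ_m − ρ_c) = 2.26 km × 2812 / 533 = 11.92 km.
Total thickness = T + h + r = 39 km + 2.26 km + 11.92 km = 53.2 km.

53.2 km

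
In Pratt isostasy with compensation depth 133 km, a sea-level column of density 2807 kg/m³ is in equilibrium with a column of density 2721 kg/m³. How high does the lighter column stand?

ρ_ref D = ρ (D + h) → h = D (ρ_ref − ρ)/ρ.
h = 133 km × (2807 − 2721)/2721 = 4.2 km.

4.2 km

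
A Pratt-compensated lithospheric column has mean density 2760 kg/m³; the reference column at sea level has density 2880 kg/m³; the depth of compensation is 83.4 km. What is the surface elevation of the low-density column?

ρ_ref D = ρ (D + h) → h = D (ρ_ref − ρ)/ρ.
h = 83.4 km × (2880 − 2760)/2760 = 3.63 km.

3.63 km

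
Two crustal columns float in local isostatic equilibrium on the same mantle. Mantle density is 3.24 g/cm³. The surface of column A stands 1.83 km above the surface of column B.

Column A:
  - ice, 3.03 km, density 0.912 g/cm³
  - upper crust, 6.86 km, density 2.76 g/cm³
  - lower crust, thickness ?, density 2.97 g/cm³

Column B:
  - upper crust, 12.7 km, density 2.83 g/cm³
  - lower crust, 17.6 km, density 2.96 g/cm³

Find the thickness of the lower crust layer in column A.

Take the compensation level at the base of the deeper column (depth z_c below the surface of column A) and equate Σ ρ_i t_i down to z_c; mantle fills any gap and the z_c terms cancel.
Column A: 3.03×0.912 + 6.86×2.76 + x×2.97 + (z_c − 9.89 − x)×3.24
Column B: 1.83×0 + 12.7×2.83 + 17.6×2.96 + (z_c − 1.83 − 30.3)×3.24
The z_c×3.24 term appears on both sides and cancels. Collect the known terms of each column as K = Σ(ρt)_known − 3.24 × (depth of known layers): K_A = 21.69696 − 3.24×9.89 = −10.34664; K_B = 88.037 − 3.24×(1.83 + 30.3) = −16.0642.
Balance: K_A − x×(3.24 − 2.97) = K_B, so x = (K_A − K_B)/(3.24 − 2.97) = 5.71756/0.27 = 21.2 km.

21.2 km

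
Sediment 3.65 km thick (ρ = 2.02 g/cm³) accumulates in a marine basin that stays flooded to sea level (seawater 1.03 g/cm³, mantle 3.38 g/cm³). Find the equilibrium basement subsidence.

Submarine loading: the sediment displaces seawater, and the subsidence is in turn flooded, so s (ρ_m − ρ_w) = t (ρ_sed − ρ_w).
s = 3.65 km × (2.02 − 1.03) / (3.38 − 1.03) = 1.54 km.

1.54 km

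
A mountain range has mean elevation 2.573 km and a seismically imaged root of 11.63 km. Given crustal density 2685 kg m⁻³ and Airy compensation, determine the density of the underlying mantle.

3280 kg m⁻³

Airy balance: ρ_c h = (ρ_m − ρ_c) r → ρ_m = ρ_c (1 + h/r).
ρ_m = 2685 × (1 + 2.573 km/11.63 km) = 3280 kg m⁻³.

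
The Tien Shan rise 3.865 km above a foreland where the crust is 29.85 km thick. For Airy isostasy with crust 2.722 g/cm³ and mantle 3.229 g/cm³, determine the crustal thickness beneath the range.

Root depth r = h ρ_c / (ρ_m − ρ_c) = 3.865 km × 2.722 / 0.507 = 20.75 km.
Total thickness = T + h + r = 29.85 km + 3.865 km + 20.75 km = 54.5 km.

54.5 km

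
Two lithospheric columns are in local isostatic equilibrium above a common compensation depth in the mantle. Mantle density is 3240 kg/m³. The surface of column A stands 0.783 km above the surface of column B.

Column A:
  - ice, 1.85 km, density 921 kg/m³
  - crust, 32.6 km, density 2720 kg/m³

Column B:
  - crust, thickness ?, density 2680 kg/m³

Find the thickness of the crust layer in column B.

Take the compensation level at the base of the deeper column (depth z_c below the surface of column A) and equate Σ ρ_i t_i down to z_c; mantle fills any gap and the z_c terms cancel.
Column A: 1.85×921 + 32.6×2720 + (z_c − 34.45)×3240
Column B: 0.783×0 + x×2680 + (z_c − 0.783 − 0 − x)×3240
The z_c×3240 term appears on both sides and cancels. Collect the known terms of each column as K = Σ(ρt)_known − 3240 × (depth of known layers): K_A = 90375.85 − 3240×34.45 = −21242.15; K_B = 0 − 3240×(0.783 + 0) = −2536.92.
Balance: K_A = K_B − x×(3240 − 2680), so x = (K_B − K_A)/(3240 − 2680) = 18705.2/560 = 33.4 km.

33.4 km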